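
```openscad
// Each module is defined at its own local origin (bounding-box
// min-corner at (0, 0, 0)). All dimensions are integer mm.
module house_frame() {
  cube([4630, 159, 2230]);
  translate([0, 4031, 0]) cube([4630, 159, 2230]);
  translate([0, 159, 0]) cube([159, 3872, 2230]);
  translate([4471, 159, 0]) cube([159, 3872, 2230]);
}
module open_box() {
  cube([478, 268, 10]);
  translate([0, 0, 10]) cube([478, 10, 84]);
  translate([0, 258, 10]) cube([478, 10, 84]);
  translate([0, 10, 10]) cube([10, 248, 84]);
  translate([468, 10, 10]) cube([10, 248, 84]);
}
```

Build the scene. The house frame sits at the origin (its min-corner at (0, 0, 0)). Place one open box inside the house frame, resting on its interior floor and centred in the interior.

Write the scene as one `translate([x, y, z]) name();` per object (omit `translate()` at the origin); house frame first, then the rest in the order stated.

house_frame();
translate([2076, 1961, 0]) open_box();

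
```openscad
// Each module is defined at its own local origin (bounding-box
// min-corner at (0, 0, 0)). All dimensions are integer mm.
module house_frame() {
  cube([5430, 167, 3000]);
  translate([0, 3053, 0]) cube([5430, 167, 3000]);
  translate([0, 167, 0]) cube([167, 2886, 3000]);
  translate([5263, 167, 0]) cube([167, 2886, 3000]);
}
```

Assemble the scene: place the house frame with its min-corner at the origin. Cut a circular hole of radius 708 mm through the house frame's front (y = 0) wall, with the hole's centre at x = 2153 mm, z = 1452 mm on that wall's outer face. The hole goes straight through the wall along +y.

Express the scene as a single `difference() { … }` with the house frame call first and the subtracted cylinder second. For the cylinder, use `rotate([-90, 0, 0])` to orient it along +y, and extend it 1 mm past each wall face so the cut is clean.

difference() {
  house_frame();
  translate([2153, -1, 1452]) rotate([-90, 0, 0]) cylinder(h = 169, r = 708);
}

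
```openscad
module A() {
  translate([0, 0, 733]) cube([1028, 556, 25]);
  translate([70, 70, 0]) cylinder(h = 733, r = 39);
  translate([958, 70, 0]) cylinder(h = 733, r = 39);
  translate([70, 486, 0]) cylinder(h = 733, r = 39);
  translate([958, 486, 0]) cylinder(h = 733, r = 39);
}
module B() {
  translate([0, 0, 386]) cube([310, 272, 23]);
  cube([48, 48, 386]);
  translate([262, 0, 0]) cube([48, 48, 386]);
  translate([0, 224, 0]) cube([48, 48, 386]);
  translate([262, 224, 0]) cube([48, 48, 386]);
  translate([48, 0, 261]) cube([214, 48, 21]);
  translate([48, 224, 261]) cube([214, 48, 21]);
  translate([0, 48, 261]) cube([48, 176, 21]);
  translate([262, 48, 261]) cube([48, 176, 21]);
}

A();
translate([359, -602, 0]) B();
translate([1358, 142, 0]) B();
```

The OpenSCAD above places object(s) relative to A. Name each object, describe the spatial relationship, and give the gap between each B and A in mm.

Each stool's nearest face is 330 mm from the table's bounding box.

A is a table. B is a stool. Two stools sit around the table at the −y, +x sides. The gap between each stool and the table is 330 mm.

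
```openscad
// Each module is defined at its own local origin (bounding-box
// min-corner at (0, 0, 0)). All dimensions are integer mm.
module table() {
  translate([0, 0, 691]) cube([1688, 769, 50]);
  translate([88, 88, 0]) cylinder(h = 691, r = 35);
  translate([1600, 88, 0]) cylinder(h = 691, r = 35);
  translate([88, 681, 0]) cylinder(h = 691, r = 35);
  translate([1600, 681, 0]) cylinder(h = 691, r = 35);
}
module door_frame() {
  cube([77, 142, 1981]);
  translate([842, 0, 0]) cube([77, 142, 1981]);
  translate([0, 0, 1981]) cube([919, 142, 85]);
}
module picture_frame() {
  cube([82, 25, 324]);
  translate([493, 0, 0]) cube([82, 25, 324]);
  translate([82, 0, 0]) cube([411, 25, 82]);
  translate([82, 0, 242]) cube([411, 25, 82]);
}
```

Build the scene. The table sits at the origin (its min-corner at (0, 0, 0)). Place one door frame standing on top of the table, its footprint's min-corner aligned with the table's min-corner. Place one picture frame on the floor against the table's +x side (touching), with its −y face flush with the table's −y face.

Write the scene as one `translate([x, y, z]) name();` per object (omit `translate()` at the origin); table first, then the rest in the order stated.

table();
translate([0, 0, 741]) door_frame();
translate([1688, 0, 0]) picture_frame();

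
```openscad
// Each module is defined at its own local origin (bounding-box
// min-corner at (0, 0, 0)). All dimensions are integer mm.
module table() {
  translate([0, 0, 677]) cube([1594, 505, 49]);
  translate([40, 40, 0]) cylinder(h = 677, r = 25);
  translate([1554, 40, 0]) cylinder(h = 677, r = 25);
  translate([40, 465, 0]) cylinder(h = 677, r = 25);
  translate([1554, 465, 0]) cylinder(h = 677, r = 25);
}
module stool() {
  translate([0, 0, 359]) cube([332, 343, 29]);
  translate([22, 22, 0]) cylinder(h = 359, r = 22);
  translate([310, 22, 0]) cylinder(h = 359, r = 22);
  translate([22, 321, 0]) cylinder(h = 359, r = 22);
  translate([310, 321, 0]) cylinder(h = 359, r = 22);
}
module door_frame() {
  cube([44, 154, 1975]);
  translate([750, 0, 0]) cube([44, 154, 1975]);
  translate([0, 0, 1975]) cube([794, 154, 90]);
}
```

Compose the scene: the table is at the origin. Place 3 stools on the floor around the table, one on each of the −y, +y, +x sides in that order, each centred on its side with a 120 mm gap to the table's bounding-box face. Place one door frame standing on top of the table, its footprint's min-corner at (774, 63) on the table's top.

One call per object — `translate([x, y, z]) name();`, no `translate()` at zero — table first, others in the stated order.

table();
translate([631, -463, 0]) stool();
translate([631, 625, 0]) stool();
translate([1714, 81, 0]) stool();
translate([774, 63, 726]) door_frame();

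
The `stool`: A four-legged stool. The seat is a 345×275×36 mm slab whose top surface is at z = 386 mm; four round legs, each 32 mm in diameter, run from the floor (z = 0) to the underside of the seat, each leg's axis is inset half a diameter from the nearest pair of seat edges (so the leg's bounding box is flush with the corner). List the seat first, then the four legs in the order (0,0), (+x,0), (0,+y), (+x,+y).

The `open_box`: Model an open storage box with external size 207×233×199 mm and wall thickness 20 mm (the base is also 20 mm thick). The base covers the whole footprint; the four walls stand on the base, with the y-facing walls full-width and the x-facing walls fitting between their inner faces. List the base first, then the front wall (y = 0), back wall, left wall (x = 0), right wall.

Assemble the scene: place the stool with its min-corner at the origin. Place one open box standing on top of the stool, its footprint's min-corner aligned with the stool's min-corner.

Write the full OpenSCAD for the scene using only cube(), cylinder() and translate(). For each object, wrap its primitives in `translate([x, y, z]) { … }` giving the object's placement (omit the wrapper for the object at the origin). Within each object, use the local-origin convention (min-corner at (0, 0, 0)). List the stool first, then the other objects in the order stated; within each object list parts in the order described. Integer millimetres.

translate([0, 0, 350]) cube([345, 275, 36]);
translate([16, 16, 0]) cylinder(h = 350, r = 16);
translate([329, 16, 0]) cylinder(h = 350, r = 16);
translate([16, 259, 0]) cylinder(h = 350, r = 16);
translate([329, 259, 0]) cylinder(h = 350, r = 16);
translate([0, 0, 386]) {
  cube([207, 233, 20]);
  translate([0, 0, 20]) cube([207, 20, 179]);
  translate([0, 213, 20]) cube([207, 20, 179]);
  translate([0, 20, 20]) cube([20, 193, 179]);
  translate([187, 20, 20]) cube([20, 193, 179]);
}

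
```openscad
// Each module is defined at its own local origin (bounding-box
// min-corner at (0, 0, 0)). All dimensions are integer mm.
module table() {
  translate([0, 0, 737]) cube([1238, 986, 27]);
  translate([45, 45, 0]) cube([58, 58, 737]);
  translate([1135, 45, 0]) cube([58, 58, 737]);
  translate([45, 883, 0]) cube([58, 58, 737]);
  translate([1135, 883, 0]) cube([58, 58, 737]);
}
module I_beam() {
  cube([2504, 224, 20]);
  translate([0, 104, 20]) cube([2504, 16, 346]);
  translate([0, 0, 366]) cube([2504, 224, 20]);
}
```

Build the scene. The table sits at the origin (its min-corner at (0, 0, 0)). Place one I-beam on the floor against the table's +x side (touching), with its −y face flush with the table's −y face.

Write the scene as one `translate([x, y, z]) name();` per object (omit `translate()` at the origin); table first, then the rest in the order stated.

table();
translate([1238, 0, 0]) I_beam();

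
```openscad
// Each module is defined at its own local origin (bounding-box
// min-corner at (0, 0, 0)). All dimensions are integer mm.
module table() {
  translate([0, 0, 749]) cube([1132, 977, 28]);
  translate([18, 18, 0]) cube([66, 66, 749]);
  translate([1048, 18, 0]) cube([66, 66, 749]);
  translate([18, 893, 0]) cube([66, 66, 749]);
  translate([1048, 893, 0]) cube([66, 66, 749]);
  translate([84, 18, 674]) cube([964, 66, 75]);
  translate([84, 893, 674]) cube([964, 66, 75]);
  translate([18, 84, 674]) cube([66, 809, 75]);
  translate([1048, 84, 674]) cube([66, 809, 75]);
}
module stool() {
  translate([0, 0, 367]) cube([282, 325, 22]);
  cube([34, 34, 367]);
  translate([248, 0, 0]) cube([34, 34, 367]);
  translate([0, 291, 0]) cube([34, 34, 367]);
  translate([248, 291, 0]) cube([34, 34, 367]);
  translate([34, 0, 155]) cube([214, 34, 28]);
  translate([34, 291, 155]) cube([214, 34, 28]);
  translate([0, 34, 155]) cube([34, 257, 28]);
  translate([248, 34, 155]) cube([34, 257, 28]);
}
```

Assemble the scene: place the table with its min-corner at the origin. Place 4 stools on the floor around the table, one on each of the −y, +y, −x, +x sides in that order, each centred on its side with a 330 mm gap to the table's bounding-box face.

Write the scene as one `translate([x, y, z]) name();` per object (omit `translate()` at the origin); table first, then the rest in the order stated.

table();
translate([425, -655, 0]) stool();
translate([425, 1307, 0]) stool();
translate([-612, 326, 0]) stool();
translate([1462, 326, 0]) stool();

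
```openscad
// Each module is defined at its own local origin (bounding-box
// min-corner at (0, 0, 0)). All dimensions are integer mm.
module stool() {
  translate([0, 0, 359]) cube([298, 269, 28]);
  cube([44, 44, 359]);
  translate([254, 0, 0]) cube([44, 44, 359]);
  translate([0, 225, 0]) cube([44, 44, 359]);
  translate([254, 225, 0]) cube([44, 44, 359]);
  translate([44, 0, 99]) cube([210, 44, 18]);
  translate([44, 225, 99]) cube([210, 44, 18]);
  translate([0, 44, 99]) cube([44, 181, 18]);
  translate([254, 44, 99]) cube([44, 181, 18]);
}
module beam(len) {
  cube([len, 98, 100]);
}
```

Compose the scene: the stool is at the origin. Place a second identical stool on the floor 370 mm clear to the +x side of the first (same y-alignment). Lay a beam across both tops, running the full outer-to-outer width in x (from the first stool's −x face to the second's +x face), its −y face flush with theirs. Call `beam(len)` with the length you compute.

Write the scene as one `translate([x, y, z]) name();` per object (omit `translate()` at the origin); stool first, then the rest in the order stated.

stool();
translate([668, 0, 0]) stool();
translate([0, 0, 387]) beam(966);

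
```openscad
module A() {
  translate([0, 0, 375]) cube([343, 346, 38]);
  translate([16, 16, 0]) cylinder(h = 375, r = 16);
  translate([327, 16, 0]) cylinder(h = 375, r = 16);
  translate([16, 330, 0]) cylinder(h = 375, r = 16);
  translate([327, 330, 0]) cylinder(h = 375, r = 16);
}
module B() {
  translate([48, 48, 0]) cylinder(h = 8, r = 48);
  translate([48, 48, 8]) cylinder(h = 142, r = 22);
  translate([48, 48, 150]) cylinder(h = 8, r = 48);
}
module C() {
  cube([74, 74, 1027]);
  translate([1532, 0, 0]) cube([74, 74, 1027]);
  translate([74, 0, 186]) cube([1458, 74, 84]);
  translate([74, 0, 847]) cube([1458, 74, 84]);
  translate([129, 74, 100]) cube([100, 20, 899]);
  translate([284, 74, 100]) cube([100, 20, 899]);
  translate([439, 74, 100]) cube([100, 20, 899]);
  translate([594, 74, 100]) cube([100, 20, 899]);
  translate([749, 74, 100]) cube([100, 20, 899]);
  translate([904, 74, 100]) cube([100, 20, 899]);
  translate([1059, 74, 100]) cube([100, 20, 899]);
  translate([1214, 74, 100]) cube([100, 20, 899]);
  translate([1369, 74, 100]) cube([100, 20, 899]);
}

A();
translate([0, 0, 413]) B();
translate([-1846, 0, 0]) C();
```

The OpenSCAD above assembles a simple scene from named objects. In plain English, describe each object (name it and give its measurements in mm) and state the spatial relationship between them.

A is a four-legged stool. The seat is a 343×346×38 mm slab whose top surface is at z = 413 mm; four round legs, each 32 mm in diameter, run from the floor (z = 0) to the underside of the seat, each leg's axis is inset half a diameter from the nearest pair of seat edges (so the leg's bounding box is flush with the corner).

B is a spool: two coaxial disc flanges of radius 48 mm and thickness 8 mm, joined by a core cylinder of radius 22 mm and height 142 mm. The lower flange rests on z = 0 and the three cylinders share a vertical axis.

C is a fence section. Two 74×74 mm posts, 1027 mm tall, stand on the floor with a clear span of 1458 mm between their inner faces. Two horizontal rails of 74×84 mm section span the gap between the posts with their undersides at z = 186 mm and z = 847 mm, flush with the posts' −y face. 9 pickets, each 100 mm wide, 20 mm thick and 899 mm tall, are fixed to the +y face of the rails with their bottoms at z = 100 mm, evenly spaced across the span with equal gaps (rounded down to the nearest mm) at the −x end and between each pair — any rounding remainder accumulates at the +x end.

The spool is on top of the stool. The fence section is on the floor beside the stool on its −x side.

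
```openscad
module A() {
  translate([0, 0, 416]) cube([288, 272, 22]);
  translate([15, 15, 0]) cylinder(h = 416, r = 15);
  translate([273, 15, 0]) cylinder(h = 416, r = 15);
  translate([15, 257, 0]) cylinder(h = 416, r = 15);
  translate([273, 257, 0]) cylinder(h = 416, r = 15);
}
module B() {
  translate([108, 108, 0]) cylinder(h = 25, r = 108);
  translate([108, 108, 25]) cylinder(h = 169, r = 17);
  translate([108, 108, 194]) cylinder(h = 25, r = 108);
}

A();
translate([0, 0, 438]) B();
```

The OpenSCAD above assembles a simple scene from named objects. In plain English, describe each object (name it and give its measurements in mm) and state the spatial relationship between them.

A is a four-legged stool. The seat is 288×272 mm, 22 mm thick, top at z = 438 mm. It stands on four round legs, each 30 mm in diameter, from z = 0 to the seat underside, each leg's axis is inset half a diameter from the nearest pair of seat edges (so the leg's bounding box is flush with the corner).

B is a spool: two coaxial disc flanges of radius 108 mm and thickness 25 mm, joined by a core cylinder of radius 17 mm and height 169 mm. The lower flange rests on z = 0 and the three cylinders share a vertical axis.

The spool is on top of the stool.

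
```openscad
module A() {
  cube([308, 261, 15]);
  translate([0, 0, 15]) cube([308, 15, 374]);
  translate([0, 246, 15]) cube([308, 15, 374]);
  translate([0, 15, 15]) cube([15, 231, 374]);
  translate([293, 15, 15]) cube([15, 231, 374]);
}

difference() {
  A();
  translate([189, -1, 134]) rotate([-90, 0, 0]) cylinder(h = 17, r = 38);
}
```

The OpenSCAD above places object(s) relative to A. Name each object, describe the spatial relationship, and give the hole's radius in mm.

The subtracted cylinder has r = 38 mm.

A is an open box. The open box has a circular hole through its front wall. The hole's radius is 38 mm.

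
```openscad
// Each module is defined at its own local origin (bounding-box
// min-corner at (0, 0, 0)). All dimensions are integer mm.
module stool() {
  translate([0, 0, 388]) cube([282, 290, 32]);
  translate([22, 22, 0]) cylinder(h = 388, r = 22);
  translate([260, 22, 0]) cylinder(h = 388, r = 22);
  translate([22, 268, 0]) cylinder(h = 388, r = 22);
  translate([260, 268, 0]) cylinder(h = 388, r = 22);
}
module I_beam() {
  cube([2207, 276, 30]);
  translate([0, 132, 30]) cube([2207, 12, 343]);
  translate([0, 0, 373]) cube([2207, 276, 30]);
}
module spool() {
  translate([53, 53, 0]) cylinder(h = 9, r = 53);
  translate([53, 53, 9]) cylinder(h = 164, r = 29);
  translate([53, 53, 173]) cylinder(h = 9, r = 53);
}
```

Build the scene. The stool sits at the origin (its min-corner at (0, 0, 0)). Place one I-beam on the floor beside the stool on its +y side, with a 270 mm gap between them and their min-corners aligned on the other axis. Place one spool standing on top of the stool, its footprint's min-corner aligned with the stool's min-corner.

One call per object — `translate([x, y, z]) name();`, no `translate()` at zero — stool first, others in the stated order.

stool();
translate([0, 560, 0]) I_beam();
translate([0, 0, 420]) spool();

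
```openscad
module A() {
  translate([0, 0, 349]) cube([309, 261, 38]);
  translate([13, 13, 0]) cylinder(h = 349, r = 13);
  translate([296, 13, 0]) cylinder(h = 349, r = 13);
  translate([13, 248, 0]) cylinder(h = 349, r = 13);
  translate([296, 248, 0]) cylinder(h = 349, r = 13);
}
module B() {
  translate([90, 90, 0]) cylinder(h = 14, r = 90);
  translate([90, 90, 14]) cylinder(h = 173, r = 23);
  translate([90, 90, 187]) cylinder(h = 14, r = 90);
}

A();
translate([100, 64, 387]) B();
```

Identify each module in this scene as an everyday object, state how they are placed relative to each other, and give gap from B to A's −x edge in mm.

The spool's min-x is at 100; the stool's min-x is 0; gap = 100 mm.

A is a stool. B is a spool. The spool is on top of the stool. The gap from the spool to the stool's −x edge is 100 mm.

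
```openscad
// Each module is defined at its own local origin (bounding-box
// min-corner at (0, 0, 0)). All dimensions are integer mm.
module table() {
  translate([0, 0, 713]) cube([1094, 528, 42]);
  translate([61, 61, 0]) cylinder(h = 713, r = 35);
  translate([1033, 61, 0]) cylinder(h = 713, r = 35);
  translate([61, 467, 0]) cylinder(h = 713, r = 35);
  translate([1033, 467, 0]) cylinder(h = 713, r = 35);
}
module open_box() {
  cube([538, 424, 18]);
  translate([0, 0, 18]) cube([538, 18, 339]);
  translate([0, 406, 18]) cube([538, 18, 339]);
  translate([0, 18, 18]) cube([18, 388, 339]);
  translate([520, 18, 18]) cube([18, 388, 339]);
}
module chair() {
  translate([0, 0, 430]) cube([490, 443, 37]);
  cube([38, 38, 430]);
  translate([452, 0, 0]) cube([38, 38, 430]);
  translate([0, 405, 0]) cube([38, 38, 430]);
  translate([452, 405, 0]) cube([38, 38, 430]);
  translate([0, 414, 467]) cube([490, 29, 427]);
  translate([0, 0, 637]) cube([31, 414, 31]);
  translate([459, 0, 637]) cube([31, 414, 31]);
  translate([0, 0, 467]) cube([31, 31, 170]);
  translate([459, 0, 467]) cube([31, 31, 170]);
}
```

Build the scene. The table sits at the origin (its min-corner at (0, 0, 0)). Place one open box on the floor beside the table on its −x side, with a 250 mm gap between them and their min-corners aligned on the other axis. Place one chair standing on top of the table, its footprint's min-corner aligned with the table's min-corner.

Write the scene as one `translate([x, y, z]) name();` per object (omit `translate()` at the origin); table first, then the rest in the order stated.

table();
translate([-788, 0, 0]) open_box();
translate([0, 0, 755]) chair();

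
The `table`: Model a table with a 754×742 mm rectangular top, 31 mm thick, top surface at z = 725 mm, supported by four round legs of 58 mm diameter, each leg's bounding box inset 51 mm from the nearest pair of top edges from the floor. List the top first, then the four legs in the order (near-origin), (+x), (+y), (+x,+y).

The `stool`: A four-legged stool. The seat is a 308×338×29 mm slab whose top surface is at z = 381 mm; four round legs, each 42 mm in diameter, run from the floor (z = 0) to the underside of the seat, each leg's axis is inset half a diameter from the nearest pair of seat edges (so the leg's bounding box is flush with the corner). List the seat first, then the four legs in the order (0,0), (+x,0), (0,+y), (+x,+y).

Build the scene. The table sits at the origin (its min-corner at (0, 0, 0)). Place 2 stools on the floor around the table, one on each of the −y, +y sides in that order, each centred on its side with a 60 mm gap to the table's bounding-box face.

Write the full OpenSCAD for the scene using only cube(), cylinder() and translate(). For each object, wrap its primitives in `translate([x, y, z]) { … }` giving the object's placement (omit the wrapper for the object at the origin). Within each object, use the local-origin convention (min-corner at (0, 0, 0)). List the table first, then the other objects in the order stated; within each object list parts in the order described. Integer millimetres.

translate([0, 0, 694]) cube([754, 742, 31]);
translate([80, 80, 0]) cylinder(h = 694, r = 29);
translate([674, 80, 0]) cylinder(h = 694, r = 29);
translate([80, 662, 0]) cylinder(h = 694, r = 29);
translate([674, 662, 0]) cylinder(h = 694, r = 29);
translate([223, -398, 0]) {
  translate([0, 0, 352]) cube([308, 338, 29]);
  translate([21, 21, 0]) cylinder(h = 352, r = 21);
  translate([287, 21, 0]) cylinder(h = 352, r = 21);
  translate([21, 317, 0]) cylinder(h = 352, r = 21);
  translate([287, 317, 0]) cylinder(h = 352, r = 21);
}
translate([223, 802, 0]) {
  translate([0, 0, 352]) cube([308, 338, 29]);
  translate([21, 21, 0]) cylinder(h = 352, r = 21);
  translate([287, 21, 0]) cylinder(h = 352, r = 21);
  translate([21, 317, 0]) cylinder(h = 352, r = 21);
  translate([287, 317, 0]) cylinder(h = 352, r = 21);
}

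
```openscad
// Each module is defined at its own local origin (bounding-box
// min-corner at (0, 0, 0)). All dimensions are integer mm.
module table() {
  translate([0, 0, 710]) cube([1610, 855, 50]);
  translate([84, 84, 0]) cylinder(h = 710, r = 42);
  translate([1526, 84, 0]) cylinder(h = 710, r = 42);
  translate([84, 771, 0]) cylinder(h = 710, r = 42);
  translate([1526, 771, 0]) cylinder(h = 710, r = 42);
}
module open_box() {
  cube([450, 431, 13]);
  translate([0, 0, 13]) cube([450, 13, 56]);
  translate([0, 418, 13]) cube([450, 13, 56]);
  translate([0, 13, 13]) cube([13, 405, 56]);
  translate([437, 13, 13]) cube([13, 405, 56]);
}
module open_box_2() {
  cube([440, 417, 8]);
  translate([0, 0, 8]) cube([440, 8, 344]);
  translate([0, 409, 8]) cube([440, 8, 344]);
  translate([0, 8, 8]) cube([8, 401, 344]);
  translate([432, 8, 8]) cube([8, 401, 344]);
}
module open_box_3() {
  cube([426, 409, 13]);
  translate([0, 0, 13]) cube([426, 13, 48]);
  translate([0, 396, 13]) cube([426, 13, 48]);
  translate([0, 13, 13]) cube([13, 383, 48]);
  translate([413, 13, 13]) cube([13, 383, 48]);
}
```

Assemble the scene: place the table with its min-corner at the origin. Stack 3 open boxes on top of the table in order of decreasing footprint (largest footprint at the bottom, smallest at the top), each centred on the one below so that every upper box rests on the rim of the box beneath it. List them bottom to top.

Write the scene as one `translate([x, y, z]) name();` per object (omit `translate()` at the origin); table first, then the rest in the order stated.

table();
translate([580, 212, 760]) open_box();
translate([585, 219, 829]) open_box_2();
translate([592, 223, 1181]) open_box_3();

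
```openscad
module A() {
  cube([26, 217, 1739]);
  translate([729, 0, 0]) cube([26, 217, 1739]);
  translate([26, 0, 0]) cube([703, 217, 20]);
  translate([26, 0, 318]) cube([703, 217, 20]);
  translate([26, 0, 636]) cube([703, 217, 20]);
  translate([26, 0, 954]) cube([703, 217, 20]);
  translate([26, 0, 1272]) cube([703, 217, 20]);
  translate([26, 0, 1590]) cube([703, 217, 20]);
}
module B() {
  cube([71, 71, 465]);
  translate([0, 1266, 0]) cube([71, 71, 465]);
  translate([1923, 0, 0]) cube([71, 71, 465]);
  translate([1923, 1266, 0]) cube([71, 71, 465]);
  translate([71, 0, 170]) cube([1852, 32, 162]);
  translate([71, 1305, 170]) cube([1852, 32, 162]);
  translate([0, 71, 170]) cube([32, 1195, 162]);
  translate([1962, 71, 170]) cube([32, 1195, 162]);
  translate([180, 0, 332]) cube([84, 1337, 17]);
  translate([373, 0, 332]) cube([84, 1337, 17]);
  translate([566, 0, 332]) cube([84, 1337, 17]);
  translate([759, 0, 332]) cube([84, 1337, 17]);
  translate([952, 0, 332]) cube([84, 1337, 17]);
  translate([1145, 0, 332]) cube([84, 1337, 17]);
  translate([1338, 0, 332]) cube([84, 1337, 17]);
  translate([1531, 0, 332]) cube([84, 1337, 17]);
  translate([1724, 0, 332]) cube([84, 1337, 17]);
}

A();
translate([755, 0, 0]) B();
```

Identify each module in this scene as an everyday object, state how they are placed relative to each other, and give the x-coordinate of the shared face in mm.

A is a bookshelf. B is a bed frame. The bed frame is against the bookshelf's +x side, with their −y faces flush. The x-coordinate of the shared face is 755 mm.

The bookshelf's +x face and the bed frame's −x face are both at x = 755 mm.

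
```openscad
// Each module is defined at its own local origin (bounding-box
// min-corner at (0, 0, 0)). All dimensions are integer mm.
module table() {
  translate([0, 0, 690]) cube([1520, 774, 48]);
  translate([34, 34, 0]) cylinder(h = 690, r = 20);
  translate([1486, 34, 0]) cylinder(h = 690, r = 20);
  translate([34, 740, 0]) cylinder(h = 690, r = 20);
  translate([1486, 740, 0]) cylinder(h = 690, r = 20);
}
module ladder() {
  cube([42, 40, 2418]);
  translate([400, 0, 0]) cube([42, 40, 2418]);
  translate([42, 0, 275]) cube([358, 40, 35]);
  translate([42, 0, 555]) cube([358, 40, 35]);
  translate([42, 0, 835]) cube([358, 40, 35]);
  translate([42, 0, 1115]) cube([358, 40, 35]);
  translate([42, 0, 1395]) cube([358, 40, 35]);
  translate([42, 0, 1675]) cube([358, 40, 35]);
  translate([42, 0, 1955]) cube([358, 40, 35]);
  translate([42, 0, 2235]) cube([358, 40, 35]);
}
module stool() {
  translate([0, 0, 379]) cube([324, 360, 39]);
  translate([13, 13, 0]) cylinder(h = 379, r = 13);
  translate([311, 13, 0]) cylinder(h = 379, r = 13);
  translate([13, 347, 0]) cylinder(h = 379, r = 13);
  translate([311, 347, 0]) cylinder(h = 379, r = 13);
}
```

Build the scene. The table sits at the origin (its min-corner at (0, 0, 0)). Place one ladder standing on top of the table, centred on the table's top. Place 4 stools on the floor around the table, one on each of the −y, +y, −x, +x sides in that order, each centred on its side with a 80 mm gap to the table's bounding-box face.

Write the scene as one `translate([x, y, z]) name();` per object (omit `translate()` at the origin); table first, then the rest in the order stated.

table();
translate([539, 367, 738]) ladder();
translate([598, -440, 0]) stool();
translate([598, 854, 0]) stool();
translate([-404, 207, 0]) stool();
translate([1600, 207, 0]) stool();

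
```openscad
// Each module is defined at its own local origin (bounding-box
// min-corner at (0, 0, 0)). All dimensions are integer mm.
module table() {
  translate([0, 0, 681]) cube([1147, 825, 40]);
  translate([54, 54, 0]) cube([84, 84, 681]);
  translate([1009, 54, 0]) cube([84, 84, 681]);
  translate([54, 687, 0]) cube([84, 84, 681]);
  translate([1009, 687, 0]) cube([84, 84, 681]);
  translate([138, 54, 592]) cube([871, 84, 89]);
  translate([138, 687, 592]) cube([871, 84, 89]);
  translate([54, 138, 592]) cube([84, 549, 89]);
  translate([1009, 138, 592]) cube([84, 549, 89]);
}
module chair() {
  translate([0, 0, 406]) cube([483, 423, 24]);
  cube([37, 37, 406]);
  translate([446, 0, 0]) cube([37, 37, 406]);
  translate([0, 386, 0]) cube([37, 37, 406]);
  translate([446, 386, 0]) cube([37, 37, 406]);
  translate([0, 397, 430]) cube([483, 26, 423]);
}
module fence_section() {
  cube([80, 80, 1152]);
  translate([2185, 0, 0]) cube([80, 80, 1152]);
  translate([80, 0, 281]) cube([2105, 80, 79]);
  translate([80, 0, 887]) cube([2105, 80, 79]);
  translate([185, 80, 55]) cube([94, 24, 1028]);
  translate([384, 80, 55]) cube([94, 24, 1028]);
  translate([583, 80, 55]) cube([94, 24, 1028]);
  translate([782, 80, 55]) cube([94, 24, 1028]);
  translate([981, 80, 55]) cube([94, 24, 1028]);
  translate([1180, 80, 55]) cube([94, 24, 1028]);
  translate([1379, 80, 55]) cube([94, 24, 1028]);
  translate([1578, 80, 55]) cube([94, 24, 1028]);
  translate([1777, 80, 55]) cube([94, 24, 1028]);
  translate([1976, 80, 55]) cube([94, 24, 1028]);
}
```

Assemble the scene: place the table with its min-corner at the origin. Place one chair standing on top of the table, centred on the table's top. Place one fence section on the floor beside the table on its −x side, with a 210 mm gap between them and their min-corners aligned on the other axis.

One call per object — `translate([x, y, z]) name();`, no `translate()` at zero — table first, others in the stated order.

table();
translate([332, 201, 721]) chair();
translate([-2475, 0, 0]) fence_section();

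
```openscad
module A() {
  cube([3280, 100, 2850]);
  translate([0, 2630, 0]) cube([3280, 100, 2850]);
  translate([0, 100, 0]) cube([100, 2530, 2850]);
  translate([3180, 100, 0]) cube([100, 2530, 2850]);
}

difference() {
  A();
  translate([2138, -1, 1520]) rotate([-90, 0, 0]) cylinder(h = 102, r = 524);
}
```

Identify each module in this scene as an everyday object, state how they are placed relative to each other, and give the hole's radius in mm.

The subtracted cylinder has r = 524 mm.

A is a house frame. The house frame has a circular hole through its front wall. The hole's radius is 524 mm.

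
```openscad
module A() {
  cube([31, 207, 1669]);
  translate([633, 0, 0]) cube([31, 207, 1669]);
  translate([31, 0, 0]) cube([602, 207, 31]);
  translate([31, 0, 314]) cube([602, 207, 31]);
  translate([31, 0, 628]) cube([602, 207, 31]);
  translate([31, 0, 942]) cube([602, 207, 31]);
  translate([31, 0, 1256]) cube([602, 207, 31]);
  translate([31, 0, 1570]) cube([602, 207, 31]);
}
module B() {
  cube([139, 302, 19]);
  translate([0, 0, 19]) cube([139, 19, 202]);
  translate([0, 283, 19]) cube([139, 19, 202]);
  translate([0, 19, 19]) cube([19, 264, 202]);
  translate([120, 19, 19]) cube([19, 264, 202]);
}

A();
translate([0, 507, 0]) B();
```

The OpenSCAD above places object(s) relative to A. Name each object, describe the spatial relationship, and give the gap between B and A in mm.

A is a bookshelf. B is an open box. The open box is on the floor beside the bookshelf on its +y side. The gap between the open box and the bookshelf is 300 mm.

The open box's nearest face is 300 mm from the bookshelf's +y face.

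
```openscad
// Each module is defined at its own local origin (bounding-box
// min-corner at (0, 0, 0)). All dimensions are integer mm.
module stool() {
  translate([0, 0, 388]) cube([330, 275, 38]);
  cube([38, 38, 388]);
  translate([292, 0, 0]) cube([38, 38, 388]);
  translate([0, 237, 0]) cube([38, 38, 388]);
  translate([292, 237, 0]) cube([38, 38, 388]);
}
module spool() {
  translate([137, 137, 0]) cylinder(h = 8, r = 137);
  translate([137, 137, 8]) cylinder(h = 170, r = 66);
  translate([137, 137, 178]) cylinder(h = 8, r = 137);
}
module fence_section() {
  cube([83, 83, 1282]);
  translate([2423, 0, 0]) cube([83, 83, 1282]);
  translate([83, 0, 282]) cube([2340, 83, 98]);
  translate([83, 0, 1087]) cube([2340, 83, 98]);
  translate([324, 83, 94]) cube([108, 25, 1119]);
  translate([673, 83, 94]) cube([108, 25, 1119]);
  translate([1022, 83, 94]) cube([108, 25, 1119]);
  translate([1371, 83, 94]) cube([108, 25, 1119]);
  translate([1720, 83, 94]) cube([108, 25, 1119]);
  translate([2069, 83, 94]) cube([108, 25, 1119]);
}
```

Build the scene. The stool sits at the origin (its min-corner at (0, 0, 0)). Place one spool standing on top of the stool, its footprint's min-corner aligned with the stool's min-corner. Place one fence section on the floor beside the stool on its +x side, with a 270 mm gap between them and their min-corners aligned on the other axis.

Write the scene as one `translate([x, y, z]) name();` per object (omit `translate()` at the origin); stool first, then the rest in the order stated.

stool();
translate([0, 0, 426]) spool();
translate([600, 0, 0]) fence_section();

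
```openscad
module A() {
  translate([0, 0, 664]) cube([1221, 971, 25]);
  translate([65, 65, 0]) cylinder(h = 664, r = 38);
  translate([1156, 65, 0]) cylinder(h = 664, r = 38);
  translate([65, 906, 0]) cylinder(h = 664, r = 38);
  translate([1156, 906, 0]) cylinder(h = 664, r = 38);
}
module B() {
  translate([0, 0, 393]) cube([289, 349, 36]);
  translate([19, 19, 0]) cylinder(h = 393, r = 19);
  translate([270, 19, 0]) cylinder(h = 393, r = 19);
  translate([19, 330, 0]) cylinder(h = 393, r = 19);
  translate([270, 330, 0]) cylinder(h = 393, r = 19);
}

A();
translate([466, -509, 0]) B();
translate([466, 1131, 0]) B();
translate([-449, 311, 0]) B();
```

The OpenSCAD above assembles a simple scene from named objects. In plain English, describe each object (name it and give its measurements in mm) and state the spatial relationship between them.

A is a table with a 1221×971 mm rectangular top, 25 mm thick, top surface at z = 689 mm, supported by four round legs of 76 mm diameter, each leg's bounding box inset 27 mm from the nearest pair of top edges, running from the floor.

B is a simple wooden stool: a rectangular seat 289 mm (x) by 349 mm (y), 36 mm thick, top face at z = 429 mm, on four round legs, each 38 mm in diameter. The legs rest on z = 0, each leg's axis is inset half a diameter from the nearest pair of seat edges (so the leg's bounding box is flush with the corner).

Three stools sit around the table at the −y, +y, −x sides.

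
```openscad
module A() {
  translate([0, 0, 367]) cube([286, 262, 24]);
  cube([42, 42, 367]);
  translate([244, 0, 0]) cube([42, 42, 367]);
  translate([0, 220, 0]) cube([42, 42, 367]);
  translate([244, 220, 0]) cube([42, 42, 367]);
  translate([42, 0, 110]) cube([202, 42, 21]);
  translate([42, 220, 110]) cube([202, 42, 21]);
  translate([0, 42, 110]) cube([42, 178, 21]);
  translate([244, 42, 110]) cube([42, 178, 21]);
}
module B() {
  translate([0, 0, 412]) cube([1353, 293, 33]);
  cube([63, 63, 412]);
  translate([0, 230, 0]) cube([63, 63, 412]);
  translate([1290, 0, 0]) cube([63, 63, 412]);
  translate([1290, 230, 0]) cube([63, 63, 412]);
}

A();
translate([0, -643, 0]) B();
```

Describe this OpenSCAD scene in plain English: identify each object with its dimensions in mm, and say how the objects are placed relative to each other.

A is a four-legged stool. The seat is 286×262 mm, 24 mm thick, top at z = 391 mm. It stands on four square legs, each 42×42 mm in cross-section, from z = 0 to the seat underside, each flush with a corner of the seat. Four stretchers, 42 mm wide and 21 mm tall, connect adjacent legs with their undersides at z = 110 mm, each running between the inner faces of the legs it joins and aligned with the legs' outer faces on the other axis.

B is a bench: a 1353×293 mm seat slab, 33 mm thick, top at z = 445 mm, on four 63×63 mm square legs flush with the seat corners and standing on z = 0.

The bench is on the floor beside the stool on its −y side.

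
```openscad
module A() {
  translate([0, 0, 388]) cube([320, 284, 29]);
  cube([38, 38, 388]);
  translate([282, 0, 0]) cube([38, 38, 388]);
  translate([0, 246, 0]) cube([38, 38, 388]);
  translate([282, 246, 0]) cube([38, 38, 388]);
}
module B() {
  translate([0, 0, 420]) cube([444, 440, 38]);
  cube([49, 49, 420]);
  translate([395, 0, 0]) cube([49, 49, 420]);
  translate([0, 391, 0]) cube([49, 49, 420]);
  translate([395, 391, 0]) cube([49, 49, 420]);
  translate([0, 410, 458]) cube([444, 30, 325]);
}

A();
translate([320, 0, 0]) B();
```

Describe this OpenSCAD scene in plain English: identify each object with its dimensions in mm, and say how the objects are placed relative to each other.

A is a four-legged stool. The seat is a 320×284×29 mm slab whose top surface is at z = 417 mm; four square legs, each 38×38 mm in cross-section, run from the floor (z = 0) to the underside of the seat, each flush with a corner of the seat.

B is a chair: 444×440 mm seat, 38 mm thick, top at z = 458 mm, on four 49 mm square corner legs flush with the seat edges. A 30 mm thick backrest slab spans the full seat width, extending 325 mm above the seat top, its back face flush with the seat's +y edge.

The chair is against the stool's +x side, with their −y faces flush.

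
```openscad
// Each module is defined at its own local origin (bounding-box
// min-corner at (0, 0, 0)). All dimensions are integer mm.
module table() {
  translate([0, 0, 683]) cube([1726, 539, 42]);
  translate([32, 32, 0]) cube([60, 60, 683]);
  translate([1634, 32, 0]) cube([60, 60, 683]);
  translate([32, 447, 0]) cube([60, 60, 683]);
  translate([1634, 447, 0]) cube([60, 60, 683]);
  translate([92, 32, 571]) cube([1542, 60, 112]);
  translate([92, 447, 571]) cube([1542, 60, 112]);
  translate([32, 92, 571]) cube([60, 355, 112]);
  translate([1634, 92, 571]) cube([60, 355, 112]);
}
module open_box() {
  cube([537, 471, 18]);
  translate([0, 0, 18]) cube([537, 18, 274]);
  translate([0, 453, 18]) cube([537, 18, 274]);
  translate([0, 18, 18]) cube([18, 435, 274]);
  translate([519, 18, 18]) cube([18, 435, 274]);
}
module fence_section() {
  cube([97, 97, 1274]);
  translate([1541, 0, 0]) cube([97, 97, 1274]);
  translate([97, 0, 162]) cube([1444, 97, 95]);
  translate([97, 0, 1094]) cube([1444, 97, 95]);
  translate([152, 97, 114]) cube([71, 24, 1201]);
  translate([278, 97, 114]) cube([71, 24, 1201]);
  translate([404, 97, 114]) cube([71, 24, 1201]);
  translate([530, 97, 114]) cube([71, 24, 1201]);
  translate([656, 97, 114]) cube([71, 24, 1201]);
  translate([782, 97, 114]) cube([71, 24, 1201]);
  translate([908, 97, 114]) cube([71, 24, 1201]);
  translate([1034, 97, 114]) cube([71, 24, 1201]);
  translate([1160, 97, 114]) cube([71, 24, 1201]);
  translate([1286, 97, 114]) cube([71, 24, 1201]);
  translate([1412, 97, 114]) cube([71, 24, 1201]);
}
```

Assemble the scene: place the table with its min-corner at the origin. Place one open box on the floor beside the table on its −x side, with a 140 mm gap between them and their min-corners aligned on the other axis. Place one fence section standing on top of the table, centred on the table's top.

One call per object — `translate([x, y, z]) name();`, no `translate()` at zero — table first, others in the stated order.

table();
translate([-677, 0, 0]) open_box();
translate([44, 209, 725]) fence_section();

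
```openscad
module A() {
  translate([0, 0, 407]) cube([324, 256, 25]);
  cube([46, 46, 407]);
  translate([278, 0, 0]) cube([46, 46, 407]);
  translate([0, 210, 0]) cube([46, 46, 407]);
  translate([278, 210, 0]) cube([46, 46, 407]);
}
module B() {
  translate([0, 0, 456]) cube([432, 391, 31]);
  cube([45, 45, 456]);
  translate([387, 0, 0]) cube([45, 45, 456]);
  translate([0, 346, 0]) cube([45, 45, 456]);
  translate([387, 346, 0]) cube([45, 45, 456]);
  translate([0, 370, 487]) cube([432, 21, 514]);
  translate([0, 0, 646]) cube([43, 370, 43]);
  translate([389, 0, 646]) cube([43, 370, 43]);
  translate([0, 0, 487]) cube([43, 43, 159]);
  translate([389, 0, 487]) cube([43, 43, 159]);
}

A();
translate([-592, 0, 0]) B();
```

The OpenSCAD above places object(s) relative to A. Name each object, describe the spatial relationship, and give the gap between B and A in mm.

A is a stool. B is a chair. The chair is on the floor beside the stool on its −x side. The gap between the chair and the stool is 160 mm.

The chair's nearest face is 160 mm from the stool's −x face.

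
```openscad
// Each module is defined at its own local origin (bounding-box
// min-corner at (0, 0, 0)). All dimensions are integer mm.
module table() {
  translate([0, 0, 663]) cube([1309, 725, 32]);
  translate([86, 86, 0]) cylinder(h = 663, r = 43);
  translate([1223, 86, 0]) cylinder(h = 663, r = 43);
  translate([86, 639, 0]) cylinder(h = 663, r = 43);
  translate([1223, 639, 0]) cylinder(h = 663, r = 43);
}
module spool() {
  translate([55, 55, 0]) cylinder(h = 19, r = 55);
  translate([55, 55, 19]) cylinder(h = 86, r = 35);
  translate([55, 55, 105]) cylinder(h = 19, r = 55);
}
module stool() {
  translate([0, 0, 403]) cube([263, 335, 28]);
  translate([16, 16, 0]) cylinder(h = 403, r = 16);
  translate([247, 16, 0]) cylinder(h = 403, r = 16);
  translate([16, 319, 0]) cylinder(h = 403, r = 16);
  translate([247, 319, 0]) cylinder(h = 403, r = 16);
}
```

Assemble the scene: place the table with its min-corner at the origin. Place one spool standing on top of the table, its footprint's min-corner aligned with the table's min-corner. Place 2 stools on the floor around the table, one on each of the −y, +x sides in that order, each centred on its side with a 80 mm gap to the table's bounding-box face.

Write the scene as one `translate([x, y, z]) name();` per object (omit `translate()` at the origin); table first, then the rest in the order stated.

table();
translate([0, 0, 695]) spool();
translate([523, -415, 0]) stool();
translate([1389, 195, 0]) stool();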